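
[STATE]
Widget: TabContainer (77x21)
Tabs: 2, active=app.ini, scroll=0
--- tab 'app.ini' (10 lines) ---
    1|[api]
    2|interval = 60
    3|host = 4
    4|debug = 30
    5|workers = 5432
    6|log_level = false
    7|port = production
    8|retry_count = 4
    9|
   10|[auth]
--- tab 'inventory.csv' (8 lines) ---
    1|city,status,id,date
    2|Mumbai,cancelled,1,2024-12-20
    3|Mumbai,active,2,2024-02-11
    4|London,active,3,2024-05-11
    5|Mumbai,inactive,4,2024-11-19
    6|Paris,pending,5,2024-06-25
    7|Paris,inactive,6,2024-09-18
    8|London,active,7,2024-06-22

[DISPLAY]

[app.ini]│ inventory.csv                                                     
─────────────────────────────────────────────────────────────────────────────
[api]                                                                        
interval = 60                                                                
host = 4                                                                     
debug = 30                                                                   
workers = 5432                                                               
log_level = false                                                            
port = production                                                            
retry_count = 4                                                              
                                                                             
[auth]                                                                       
                                                                             
                                                                             
                                                                             
                                                                             
                                                                             
                                                                             
                                                                             
                                                                             
                                                                             


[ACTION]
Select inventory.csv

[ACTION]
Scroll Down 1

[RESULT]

 app.ini │[inventory.csv]                                                    
─────────────────────────────────────────────────────────────────────────────
Mumbai,cancelled,1,2024-12-20                                                
Mumbai,active,2,2024-02-11                                                   
London,active,3,2024-05-11                                                   
Mumbai,inactive,4,2024-11-19                                                 
Paris,pending,5,2024-06-25                                                   
Paris,inactive,6,2024-09-18                                                  
London,active,7,2024-06-22                                                   
                                                                             
                                                                             
                                                                             
                                                                             
                                                                             
                                                                             
                                                                             
                                                                             
                                                                             
                                                                             
                                                                             
                                                                             


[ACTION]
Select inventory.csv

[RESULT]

 app.ini │[inventory.csv]                                                    
─────────────────────────────────────────────────────────────────────────────
city,status,id,date                                                          
Mumbai,cancelled,1,2024-12-20                                                
Mumbai,active,2,2024-02-11                                                   
London,active,3,2024-05-11                                                   
Mumbai,inactive,4,2024-11-19                                                 
Paris,pending,5,2024-06-25                                                   
Paris,inactive,6,2024-09-18                                                  
London,active,7,2024-06-22                                                   
                                                                             
                                                                             
                                                                             
                                                                             
                                                                             
                                                                             
                                                                             
                                                                             
                                                                             
                                                                             
                                                                             


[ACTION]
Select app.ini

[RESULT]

[app.ini]│ inventory.csv                                                     
─────────────────────────────────────────────────────────────────────────────
[api]                                                                        
interval = 60                                                                
host = 4                                                                     
debug = 30                                                                   
workers = 5432                                                               
log_level = false                                                            
port = production                                                            
retry_count = 4                                                              
                                                                             
[auth]                                                                       
                                                                             
                                                                             
                                                                             
                                                                             
                                                                             
                                                                             
                                                                             
                                                                             
                                                                             


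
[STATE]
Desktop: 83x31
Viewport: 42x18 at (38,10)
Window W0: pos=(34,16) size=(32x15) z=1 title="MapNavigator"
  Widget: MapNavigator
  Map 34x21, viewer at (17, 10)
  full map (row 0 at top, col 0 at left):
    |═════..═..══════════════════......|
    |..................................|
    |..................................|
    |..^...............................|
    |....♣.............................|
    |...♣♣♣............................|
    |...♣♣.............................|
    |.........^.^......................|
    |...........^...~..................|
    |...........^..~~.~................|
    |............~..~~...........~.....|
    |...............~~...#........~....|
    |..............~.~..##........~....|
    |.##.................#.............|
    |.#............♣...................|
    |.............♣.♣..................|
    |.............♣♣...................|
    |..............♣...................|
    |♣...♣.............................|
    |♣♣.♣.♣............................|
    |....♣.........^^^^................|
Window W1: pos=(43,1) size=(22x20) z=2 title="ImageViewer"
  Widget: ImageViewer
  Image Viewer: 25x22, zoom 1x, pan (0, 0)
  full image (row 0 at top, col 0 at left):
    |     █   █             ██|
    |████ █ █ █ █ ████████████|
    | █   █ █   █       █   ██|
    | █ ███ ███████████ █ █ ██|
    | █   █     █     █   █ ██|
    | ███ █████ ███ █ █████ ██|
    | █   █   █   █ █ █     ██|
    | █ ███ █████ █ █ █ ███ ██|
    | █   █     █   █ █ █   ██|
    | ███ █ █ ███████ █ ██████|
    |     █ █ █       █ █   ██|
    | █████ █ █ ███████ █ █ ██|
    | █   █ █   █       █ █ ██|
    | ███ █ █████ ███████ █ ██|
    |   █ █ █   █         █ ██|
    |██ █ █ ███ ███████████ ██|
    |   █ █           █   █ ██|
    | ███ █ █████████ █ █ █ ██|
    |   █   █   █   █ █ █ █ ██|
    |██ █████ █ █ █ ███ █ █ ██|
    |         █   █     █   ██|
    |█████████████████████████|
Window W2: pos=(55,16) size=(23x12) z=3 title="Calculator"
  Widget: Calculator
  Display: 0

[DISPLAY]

     ┃ █   █   █   █ █ █  ┃               
     ┃ █ ███ █████ █ █ █ █┃               
     ┃ █   █     █   █ █ █┃               
     ┃ ███ █ █ ███████ █ █┃               
     ┃     █ █ █       █ █┃               
     ┃ █████ █ █ ███████ █┃               
━━━━━┃ █   █ █   ┏━━━━━━━━━━━━━━━━━━━━━┓  
pNavi┃ ███ █ ████┃ Calculator          ┃  
─────┃   █ █ █   ┠─────────────────────┨  
♣....┃██ █ █ ███ ┃                    0┃  
.....┗━━━━━━━━━━━┃┌───┬───┬───┬───┐    ┃  
....^.^..........┃│ 7 │ 8 │ 9 │ ÷ │    ┃  
......^...~......┃├───┼───┼───┼───┤    ┃  
......^..~~.~....┃│ 4 │ 5 │ 6 │ × │    ┃  
.......~..~~@....┃├───┼───┼───┼───┤    ┃  
..........~~...#.┃│ 1 │ 2 │ 3 │ - │    ┃  
.........~.~..##.┃└───┴───┴───┴───┘    ┃  
...............#.┗━━━━━━━━━━━━━━━━━━━━━┛  


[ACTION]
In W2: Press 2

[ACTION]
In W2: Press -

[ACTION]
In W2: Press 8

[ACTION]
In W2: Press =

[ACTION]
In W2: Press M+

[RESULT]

     ┃ █   █   █   █ █ █  ┃               
     ┃ █ ███ █████ █ █ █ █┃               
     ┃ █   █     █   █ █ █┃               
     ┃ ███ █ █ ███████ █ █┃               
     ┃     █ █ █       █ █┃               
     ┃ █████ █ █ ███████ █┃               
━━━━━┃ █   █ █   ┏━━━━━━━━━━━━━━━━━━━━━┓  
pNavi┃ ███ █ ████┃ Calculator          ┃  
─────┃   █ █ █   ┠─────────────────────┨  
♣....┃██ █ █ ███ ┃                   -6┃  
.....┗━━━━━━━━━━━┃┌───┬───┬───┬───┐    ┃  
....^.^..........┃│ 7 │ 8 │ 9 │ ÷ │    ┃  
......^...~......┃├───┼───┼───┼───┤    ┃  
......^..~~.~....┃│ 4 │ 5 │ 6 │ × │    ┃  
.......~..~~@....┃├───┼───┼───┼───┤    ┃  
..........~~...#.┃│ 1 │ 2 │ 3 │ - │    ┃  
.........~.~..##.┃└───┴───┴───┴───┘    ┃  
...............#.┗━━━━━━━━━━━━━━━━━━━━━┛  


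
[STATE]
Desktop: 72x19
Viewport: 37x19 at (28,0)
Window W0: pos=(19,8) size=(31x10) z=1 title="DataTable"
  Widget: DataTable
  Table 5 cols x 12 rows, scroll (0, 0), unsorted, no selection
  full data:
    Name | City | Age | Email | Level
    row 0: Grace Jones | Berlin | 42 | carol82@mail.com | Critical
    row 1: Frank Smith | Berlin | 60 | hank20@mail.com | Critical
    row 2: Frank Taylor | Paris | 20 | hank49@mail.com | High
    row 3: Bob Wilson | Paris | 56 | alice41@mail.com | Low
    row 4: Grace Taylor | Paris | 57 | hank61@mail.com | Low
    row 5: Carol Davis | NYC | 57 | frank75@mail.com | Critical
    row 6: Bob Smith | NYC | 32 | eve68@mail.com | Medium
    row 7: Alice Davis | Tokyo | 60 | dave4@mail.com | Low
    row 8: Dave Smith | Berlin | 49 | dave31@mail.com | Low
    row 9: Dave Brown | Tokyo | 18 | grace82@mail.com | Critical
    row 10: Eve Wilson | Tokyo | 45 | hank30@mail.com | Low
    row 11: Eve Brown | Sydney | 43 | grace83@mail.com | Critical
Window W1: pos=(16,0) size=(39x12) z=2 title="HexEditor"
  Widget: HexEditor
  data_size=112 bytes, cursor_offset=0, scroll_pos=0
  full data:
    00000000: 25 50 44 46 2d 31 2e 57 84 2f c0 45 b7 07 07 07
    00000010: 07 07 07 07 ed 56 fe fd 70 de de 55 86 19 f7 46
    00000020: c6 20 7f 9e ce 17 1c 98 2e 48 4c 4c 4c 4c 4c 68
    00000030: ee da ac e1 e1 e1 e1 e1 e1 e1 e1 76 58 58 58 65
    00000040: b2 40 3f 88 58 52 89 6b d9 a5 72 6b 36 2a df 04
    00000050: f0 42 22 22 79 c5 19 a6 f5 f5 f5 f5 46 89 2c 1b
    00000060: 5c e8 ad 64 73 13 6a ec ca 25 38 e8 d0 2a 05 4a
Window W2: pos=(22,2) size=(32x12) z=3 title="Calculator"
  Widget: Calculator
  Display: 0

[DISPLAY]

━━━━━━━━━━━━━━━━━━━━━━━━━━┓          
                          ┃          
━━━━━━━━━━━━━━━━━━━━━━━━━┓┨          
ulator                   ┃┃          
─────────────────────────┨┃          
                        0┃┃          
───┬───┬───┐             ┃┃          
 8 │ 9 │ ÷ │             ┃┃          
───┼───┼───┤             ┃┃          
 5 │ 6 │ × │             ┃┃          
───┼───┼───┤             ┃┃          
 2 │ 3 │ - │             ┃┛          
───┴───┴───┘             ┃           
━━━━━━━━━━━━━━━━━━━━━━━━━┛           
ith │Berlin│60 │hank2┃               
ylor│Paris │20 │hank4┃               
on  │Paris │56 │alice┃               
━━━━━━━━━━━━━━━━━━━━━┛               
                                     


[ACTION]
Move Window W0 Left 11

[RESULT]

━━━━━━━━━━━━━━━━━━━━━━━━━━┓          
                          ┃          
━━━━━━━━━━━━━━━━━━━━━━━━━┓┨          
ulator                   ┃┃          
─────────────────────────┨┃          
                        0┃┃          
───┬───┬───┐             ┃┃          
 8 │ 9 │ ÷ │             ┃┃          
───┼───┼───┤             ┃┃          
 5 │ 6 │ × │             ┃┃          
───┼───┼───┤             ┃┃          
 2 │ 3 │ - │             ┃┛          
───┴───┴───┘             ┃           
━━━━━━━━━━━━━━━━━━━━━━━━━┛           
│60 │hank2┃                          
│20 │hank4┃                          
│56 │alice┃                          
━━━━━━━━━━┛                          
                                     


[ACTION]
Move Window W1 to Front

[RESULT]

━━━━━━━━━━━━━━━━━━━━━━━━━━┓          
                          ┃          
──────────────────────────┨          
5 50 44 46 2d 31 2e 57  84┃          
7 07 07 07 ed 56 fe fd  70┃          
6 20 7f 9e ce 17 1c 98  2e┃          
e da ac e1 e1 e1 e1 e1  e1┃          
2 40 3f 88 58 52 89 6b  d9┃          
0 42 22 22 79 c5 19 a6  f5┃          
c e8 ad 64 73 13 6a ec  ca┃          
                          ┃          
━━━━━━━━━━━━━━━━━━━━━━━━━━┛          
───┴───┴───┘             ┃           
━━━━━━━━━━━━━━━━━━━━━━━━━┛           
│60 │hank2┃                          
│20 │hank4┃                          
│56 │alice┃                          
━━━━━━━━━━┛                          
                                     


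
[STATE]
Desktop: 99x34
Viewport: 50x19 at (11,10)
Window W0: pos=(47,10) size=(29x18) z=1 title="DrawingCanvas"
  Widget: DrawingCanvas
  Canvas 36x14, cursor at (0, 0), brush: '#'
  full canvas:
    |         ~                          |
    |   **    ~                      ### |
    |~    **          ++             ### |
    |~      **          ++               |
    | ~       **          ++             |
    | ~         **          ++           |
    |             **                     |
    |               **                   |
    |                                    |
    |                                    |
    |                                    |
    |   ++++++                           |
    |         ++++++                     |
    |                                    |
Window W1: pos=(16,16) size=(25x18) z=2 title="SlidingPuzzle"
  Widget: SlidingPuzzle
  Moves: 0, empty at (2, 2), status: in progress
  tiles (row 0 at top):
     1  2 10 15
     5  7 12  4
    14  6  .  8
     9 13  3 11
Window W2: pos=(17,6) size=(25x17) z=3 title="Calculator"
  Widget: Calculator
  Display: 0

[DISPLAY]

      ┃┌───┬───┬───┬───┐      ┃     ┏━━━━━━━━━━━━━
      ┃│ 7 │ 8 │ 9 │ ÷ │      ┃     ┃ DrawingCanva
      ┃├───┼───┼───┼───┤      ┃     ┠─────────────
      ┃│ 4 │ 5 │ 6 │ × │      ┃     ┃+        ~   
      ┃├───┼───┼───┼───┤      ┃     ┃   **    ~   
      ┃│ 1 │ 2 │ 3 │ - │      ┃     ┃~    **      
     ┏┃├───┼───┼───┼───┤      ┃     ┃~      **    
     ┃┃│ 0 │ . │ = │ + │      ┃     ┃ ~       **  
     ┠┃├───┼───┼───┼───┤      ┃     ┃ ~         **
     ┃┃│ C │ MC│ MR│ M+│      ┃     ┃             
     ┃┃└───┴───┴───┴───┘      ┃     ┃             
     ┃┃                       ┃     ┃             
     ┃┗━━━━━━━━━━━━━━━━━━━━━━━┛     ┃             
     ┃├────┼────┼────┼────┤  ┃      ┃             
     ┃│ 14 │  6 │    │  8 │  ┃      ┃   ++++++    
     ┃├────┼────┼────┼────┤  ┃      ┃         ++++
     ┃│  9 │ 13 │  3 │ 11 │  ┃      ┃             
     ┃└────┴────┴────┴────┘  ┃      ┗━━━━━━━━━━━━━
     ┃Moves: 0               ┃                    


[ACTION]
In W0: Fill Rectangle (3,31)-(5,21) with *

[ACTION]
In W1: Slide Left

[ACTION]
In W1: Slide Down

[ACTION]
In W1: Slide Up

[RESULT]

      ┃┌───┬───┬───┬───┐      ┃     ┏━━━━━━━━━━━━━
      ┃│ 7 │ 8 │ 9 │ ÷ │      ┃     ┃ DrawingCanva
      ┃├───┼───┼───┼───┤      ┃     ┠─────────────
      ┃│ 4 │ 5 │ 6 │ × │      ┃     ┃+        ~   
      ┃├───┼───┼───┼───┤      ┃     ┃   **    ~   
      ┃│ 1 │ 2 │ 3 │ - │      ┃     ┃~    **      
     ┏┃├───┼───┼───┼───┤      ┃     ┃~      **    
     ┃┃│ 0 │ . │ = │ + │      ┃     ┃ ~       **  
     ┠┃├───┼───┼───┼───┤      ┃     ┃ ~         **
     ┃┃│ C │ MC│ MR│ M+│      ┃     ┃             
     ┃┃└───┴───┴───┴───┘      ┃     ┃             
     ┃┃                       ┃     ┃             
     ┃┗━━━━━━━━━━━━━━━━━━━━━━━┛     ┃             
     ┃├────┼────┼────┼────┤  ┃      ┃             
     ┃│ 14 │  6 │  8 │    │  ┃      ┃   ++++++    
     ┃├────┼────┼────┼────┤  ┃      ┃         ++++
     ┃│  9 │ 13 │  3 │ 11 │  ┃      ┃             
     ┃└────┴────┴────┴────┘  ┃      ┗━━━━━━━━━━━━━
     ┃Moves: 3               ┃                    


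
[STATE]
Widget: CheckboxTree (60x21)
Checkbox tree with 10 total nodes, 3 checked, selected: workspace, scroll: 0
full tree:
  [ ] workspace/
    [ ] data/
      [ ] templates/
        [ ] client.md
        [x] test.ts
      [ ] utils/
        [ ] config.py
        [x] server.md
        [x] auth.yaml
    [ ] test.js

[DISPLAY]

>[-] workspace/                                             
   [-] data/                                                
     [-] templates/                                         
       [ ] client.md                                        
       [x] test.ts                                          
     [-] utils/                                             
       [ ] config.py                                        
       [x] server.md                                        
       [x] auth.yaml                                        
   [ ] test.js                                              
                                                            
                                                            
                                                            
                                                            
                                                            
                                                            
                                                            
                                                            
                                                            
                                                            
                                                            


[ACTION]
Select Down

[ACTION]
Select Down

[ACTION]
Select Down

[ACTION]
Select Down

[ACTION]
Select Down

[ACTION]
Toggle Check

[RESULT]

 [-] workspace/                                             
   [-] data/                                                
     [-] templates/                                         
       [ ] client.md                                        
       [x] test.ts                                          
>    [x] utils/                                             
       [x] config.py                                        
       [x] server.md                                        
       [x] auth.yaml                                        
   [ ] test.js                                              
                                                            
                                                            
                                                            
                                                            
                                                            
                                                            
                                                            
                                                            
                                                            
                                                            
                                                            


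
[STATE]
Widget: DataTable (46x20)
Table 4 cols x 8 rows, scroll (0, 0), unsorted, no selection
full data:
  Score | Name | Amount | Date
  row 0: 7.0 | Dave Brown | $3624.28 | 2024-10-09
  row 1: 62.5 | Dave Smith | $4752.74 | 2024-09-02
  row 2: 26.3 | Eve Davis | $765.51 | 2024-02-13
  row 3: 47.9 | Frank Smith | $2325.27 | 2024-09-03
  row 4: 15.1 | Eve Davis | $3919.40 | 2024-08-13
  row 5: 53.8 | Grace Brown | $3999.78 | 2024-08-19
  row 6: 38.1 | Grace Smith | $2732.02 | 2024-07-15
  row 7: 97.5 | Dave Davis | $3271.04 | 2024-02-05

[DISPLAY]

Score│Name       │Amount  │Date               
─────┼───────────┼────────┼──────────         
7.0  │Dave Brown │$3624.28│2024-10-09         
62.5 │Dave Smith │$4752.74│2024-09-02         
26.3 │Eve Davis  │$765.51 │2024-02-13         
47.9 │Frank Smith│$2325.27│2024-09-03         
15.1 │Eve Davis  │$3919.40│2024-08-13         
53.8 │Grace Brown│$3999.78│2024-08-19         
38.1 │Grace Smith│$2732.02│2024-07-15         
97.5 │Dave Davis │$3271.04│2024-02-05         
                                              
                                              
                                              
                                              
                                              
                                              
                                              
                                              
                                              
                                              


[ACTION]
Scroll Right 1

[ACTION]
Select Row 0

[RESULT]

Score│Name       │Amount  │Date               
─────┼───────────┼────────┼──────────         
>.0  │Dave Brown │$3624.28│2024-10-09         
62.5 │Dave Smith │$4752.74│2024-09-02         
26.3 │Eve Davis  │$765.51 │2024-02-13         
47.9 │Frank Smith│$2325.27│2024-09-03         
15.1 │Eve Davis  │$3919.40│2024-08-13         
53.8 │Grace Brown│$3999.78│2024-08-19         
38.1 │Grace Smith│$2732.02│2024-07-15         
97.5 │Dave Davis │$3271.04│2024-02-05         
                                              
                                              
                                              
                                              
                                              
                                              
                                              
                                              
                                              
                                              


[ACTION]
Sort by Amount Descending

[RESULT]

Score│Name       │Amount ▼│Date               
─────┼───────────┼────────┼──────────         
>2.5 │Dave Smith │$4752.74│2024-09-02         
53.8 │Grace Brown│$3999.78│2024-08-19         
15.1 │Eve Davis  │$3919.40│2024-08-13         
7.0  │Dave Brown │$3624.28│2024-10-09         
97.5 │Dave Davis │$3271.04│2024-02-05         
38.1 │Grace Smith│$2732.02│2024-07-15         
47.9 │Frank Smith│$2325.27│2024-09-03         
26.3 │Eve Davis  │$765.51 │2024-02-13         
                                              
                                              
                                              
                                              
                                              
                                              
                                              
                                              
                                              
                                              


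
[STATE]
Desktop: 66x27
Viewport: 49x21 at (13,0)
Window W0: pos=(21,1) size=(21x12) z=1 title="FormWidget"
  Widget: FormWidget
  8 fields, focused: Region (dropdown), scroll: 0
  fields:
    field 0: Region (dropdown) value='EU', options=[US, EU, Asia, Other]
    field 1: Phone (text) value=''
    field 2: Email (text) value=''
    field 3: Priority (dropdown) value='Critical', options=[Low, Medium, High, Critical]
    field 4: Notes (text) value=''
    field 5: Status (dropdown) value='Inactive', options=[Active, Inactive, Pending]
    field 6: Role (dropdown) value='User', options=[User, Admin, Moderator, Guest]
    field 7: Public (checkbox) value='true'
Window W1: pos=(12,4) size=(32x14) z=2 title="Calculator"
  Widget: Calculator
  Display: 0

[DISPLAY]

                                                 
        ┏━━━━━━━━━━━━━━━━━━━┓                    
        ┃ FormWidget        ┃                    
        ┠───────────────────┨                    
━━━━━━━━━━━━━━━━━━━━━━━━━━━━━━┓                  
 Calculator                   ┃                  
──────────────────────────────┨                  
                             0┃                  
┌───┬───┬───┬───┐             ┃                  
│ 7 │ 8 │ 9 │ ÷ │             ┃                  
├───┼───┼───┼───┤             ┃                  
│ 4 │ 5 │ 6 │ × │             ┃                  
├───┼───┼───┼───┤             ┃                  
│ 1 │ 2 │ 3 │ - │             ┃                  
├───┼───┼───┼───┤             ┃                  
│ 0 │ . │ = │ + │             ┃                  
└───┴───┴───┴───┘             ┃                  
━━━━━━━━━━━━━━━━━━━━━━━━━━━━━━┛                  
                                                 
                                                 
                                                 


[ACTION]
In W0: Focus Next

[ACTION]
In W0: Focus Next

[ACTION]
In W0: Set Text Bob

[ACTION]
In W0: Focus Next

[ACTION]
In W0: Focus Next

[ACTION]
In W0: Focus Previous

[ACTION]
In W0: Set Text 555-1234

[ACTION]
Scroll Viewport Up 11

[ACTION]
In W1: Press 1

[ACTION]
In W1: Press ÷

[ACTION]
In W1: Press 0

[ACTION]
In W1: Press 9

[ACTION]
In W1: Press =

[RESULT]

                                                 
        ┏━━━━━━━━━━━━━━━━━━━┓                    
        ┃ FormWidget        ┃                    
        ┠───────────────────┨                    
━━━━━━━━━━━━━━━━━━━━━━━━━━━━━━┓                  
 Calculator                   ┃                  
──────────────────────────────┨                  
                  0.1111111111┃                  
┌───┬───┬───┬───┐             ┃                  
│ 7 │ 8 │ 9 │ ÷ │             ┃                  
├───┼───┼───┼───┤             ┃                  
│ 4 │ 5 │ 6 │ × │             ┃                  
├───┼───┼───┼───┤             ┃                  
│ 1 │ 2 │ 3 │ - │             ┃                  
├───┼───┼───┼───┤             ┃                  
│ 0 │ . │ = │ + │             ┃                  
└───┴───┴───┴───┘             ┃                  
━━━━━━━━━━━━━━━━━━━━━━━━━━━━━━┛                  
                                                 
                                                 
                                                 


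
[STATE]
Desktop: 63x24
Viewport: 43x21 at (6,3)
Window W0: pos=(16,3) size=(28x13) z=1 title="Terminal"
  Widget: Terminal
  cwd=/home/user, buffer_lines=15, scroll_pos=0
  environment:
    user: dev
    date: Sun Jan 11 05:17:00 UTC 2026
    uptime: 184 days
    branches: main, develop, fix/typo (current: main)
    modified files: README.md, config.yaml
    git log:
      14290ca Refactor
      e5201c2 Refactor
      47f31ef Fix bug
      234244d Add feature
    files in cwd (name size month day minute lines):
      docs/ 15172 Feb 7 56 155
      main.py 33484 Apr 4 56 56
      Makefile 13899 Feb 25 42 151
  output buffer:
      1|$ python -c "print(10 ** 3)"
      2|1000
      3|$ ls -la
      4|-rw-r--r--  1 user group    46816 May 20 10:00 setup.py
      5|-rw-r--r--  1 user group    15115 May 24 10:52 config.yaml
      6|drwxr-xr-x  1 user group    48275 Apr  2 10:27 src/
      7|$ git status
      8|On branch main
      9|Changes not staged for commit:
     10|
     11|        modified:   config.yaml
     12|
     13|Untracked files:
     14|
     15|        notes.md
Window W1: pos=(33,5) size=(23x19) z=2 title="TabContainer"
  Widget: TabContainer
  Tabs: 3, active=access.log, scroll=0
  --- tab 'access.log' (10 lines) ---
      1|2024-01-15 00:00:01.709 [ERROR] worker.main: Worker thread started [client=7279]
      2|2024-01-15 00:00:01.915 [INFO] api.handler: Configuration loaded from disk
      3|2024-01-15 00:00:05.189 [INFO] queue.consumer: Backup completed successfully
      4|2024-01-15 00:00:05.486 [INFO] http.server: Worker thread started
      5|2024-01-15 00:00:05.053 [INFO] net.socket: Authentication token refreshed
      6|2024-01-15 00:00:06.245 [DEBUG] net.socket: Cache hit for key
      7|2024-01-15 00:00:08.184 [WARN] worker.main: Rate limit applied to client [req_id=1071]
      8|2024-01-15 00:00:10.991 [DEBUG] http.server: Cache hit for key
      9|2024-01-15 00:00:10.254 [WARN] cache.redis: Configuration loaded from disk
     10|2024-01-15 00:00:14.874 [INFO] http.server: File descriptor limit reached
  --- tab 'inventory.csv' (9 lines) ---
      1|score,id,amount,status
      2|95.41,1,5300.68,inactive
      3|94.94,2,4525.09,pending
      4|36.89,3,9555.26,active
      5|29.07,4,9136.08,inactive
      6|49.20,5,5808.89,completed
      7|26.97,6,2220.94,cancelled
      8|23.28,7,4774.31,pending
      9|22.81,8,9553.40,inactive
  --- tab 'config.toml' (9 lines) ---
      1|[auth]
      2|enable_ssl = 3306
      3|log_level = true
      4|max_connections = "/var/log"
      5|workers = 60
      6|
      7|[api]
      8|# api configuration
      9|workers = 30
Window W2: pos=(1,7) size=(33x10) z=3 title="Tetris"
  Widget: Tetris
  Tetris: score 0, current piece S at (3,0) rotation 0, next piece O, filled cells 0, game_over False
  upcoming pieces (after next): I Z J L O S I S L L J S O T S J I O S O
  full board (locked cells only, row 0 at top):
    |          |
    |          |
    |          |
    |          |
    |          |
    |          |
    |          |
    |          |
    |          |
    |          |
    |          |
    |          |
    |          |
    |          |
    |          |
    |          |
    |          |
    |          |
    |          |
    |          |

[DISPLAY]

          ┏━━━━━━━━━━━━━━━━━━━━━━━━━━┓     
          ┃ Terminal                 ┃     
          ┠────────────────┏━━━━━━━━━━━━━━━
          ┃$ python -c "pri┃ TabContainer  
━━━━━━━━━━━━━━━━━━━━━━━━━━━┓───────────────
ris                        ┃[access.log]│ i
───────────────────────────┨───────────────
      │Next:               ┃2024-01-15 00:0
      │▓▓                  ┃2024-01-15 00:0
      │▓▓                  ┃2024-01-15 00:0
      │                    ┃2024-01-15 00:0
      │                    ┃2024-01-15 00:0
      │                    ┃2024-01-15 00:0
━━━━━━━━━━━━━━━━━━━━━━━━━━━┛2024-01-15 00:0
                           ┃2024-01-15 00:0
                           ┃2024-01-15 00:0
                           ┃2024-01-15 00:0
                           ┃               
                           ┃               
                           ┃               
                           ┗━━━━━━━━━━━━━━━


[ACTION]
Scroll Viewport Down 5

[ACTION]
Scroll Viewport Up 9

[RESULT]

                                           
                                           
                                           
          ┏━━━━━━━━━━━━━━━━━━━━━━━━━━┓     
          ┃ Terminal                 ┃     
          ┠────────────────┏━━━━━━━━━━━━━━━
          ┃$ python -c "pri┃ TabContainer  
━━━━━━━━━━━━━━━━━━━━━━━━━━━┓───────────────
ris                        ┃[access.log]│ i
───────────────────────────┨───────────────
      │Next:               ┃2024-01-15 00:0
      │▓▓                  ┃2024-01-15 00:0
      │▓▓                  ┃2024-01-15 00:0
      │                    ┃2024-01-15 00:0
      │                    ┃2024-01-15 00:0
      │                    ┃2024-01-15 00:0
━━━━━━━━━━━━━━━━━━━━━━━━━━━┛2024-01-15 00:0
                           ┃2024-01-15 00:0
                           ┃2024-01-15 00:0
                           ┃2024-01-15 00:0
                           ┃               


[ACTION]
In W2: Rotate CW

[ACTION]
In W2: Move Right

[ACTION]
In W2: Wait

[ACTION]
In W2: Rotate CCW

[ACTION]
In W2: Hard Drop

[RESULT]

                                           
                                           
                                           
          ┏━━━━━━━━━━━━━━━━━━━━━━━━━━┓     
          ┃ Terminal                 ┃     
          ┠────────────────┏━━━━━━━━━━━━━━━
          ┃$ python -c "pri┃ TabContainer  
━━━━━━━━━━━━━━━━━━━━━━━━━━━┓───────────────
ris                        ┃[access.log]│ i
───────────────────────────┨───────────────
      │Next:               ┃2024-01-15 00:0
      │████                ┃2024-01-15 00:0
      │                    ┃2024-01-15 00:0
      │                    ┃2024-01-15 00:0
 ░░   │                    ┃2024-01-15 00:0
░░    │                    ┃2024-01-15 00:0
━━━━━━━━━━━━━━━━━━━━━━━━━━━┛2024-01-15 00:0
                           ┃2024-01-15 00:0
                           ┃2024-01-15 00:0
                           ┃2024-01-15 00:0
                           ┃               
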